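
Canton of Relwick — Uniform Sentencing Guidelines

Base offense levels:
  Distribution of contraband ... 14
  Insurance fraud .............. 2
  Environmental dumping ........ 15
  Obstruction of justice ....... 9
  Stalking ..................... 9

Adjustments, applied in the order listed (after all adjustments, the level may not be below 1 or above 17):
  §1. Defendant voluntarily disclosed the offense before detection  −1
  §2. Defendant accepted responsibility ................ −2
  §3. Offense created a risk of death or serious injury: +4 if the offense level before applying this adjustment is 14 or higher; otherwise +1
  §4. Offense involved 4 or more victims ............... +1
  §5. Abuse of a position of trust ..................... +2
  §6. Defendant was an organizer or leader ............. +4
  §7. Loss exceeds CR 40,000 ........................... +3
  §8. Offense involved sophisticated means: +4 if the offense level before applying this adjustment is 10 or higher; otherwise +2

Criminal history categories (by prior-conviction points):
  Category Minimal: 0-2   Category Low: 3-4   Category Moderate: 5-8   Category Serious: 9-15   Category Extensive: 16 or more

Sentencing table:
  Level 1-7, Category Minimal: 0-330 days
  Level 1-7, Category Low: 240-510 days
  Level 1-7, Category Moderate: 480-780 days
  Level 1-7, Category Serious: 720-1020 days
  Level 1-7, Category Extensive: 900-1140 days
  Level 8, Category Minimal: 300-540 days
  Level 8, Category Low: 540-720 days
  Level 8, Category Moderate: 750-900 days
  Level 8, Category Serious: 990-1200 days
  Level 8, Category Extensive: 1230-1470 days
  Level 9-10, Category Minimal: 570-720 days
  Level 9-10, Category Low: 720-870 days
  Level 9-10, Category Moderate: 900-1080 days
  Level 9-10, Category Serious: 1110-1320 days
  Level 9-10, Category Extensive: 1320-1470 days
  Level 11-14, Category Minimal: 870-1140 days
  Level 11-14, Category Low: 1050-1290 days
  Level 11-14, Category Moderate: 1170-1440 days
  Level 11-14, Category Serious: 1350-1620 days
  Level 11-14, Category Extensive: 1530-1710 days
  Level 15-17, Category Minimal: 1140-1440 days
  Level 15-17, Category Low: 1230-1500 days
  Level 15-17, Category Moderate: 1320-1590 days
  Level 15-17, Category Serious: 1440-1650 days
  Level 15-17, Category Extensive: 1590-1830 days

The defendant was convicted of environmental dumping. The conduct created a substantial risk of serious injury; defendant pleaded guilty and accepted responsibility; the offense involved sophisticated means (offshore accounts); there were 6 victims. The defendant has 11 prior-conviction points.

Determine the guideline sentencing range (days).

1440-1650 days

Base offense level for environmental dumping: 15.
§2 applies: 15 − 2 = 13.
§3 applies (level before this adjustment is 13 < 14, so +1): 13 + 1 = 14.
§4 applies: 14 + 1 = 15.
§5 does not apply.
§6 does not apply.
§8 applies (level before this adjustment is 15 ≥ 10, so +4): 15 + 4 = 19.
Level 19 exceeds the maximum of 17; capped at 17.
Final offense level: 17.
Criminal history: 11 prior points → Category Serious (9-15).
Level 17 falls in the 15-17 band.
Grid: Level 15-17 × Category Serious = 1440-1650 days.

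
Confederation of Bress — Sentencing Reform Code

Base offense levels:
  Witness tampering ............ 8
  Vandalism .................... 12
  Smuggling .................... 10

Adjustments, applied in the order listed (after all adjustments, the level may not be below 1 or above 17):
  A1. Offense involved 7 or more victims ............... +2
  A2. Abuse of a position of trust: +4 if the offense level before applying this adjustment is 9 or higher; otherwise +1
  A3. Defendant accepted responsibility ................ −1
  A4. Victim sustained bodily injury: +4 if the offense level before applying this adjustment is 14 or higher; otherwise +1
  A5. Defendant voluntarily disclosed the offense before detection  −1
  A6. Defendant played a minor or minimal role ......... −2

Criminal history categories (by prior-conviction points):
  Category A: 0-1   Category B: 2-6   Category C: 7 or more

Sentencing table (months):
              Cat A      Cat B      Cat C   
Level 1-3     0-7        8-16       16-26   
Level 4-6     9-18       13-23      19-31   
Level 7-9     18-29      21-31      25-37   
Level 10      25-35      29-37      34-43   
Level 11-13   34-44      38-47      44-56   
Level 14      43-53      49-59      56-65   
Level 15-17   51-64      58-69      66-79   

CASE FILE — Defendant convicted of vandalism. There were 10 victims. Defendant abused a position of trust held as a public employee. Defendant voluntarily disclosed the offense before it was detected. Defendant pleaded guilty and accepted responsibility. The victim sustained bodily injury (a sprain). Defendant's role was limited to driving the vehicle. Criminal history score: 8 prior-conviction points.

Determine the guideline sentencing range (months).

Base offense level for vandalism: 12.
A1 applies: 12 + 2 = 14.
A2 applies (level before this adjustment is 14 ≥ 9, so +4): 14 + 4 = 18.
A3 applies: 18 − 1 = 17.
A4 applies (level before this adjustment is 17 ≥ 14, so +4): 17 + 4 = 21.
A5 applies: 21 − 1 = 20.
A6 applies: 20 − 2 = 18.
Level 18 exceeds the maximum of 17; capped at 17.
Final offense level: 17.
Criminal history: 8 prior points → Category C (7+).
Level 17 falls in the 15-17 band.
Grid: Level 15-17 × Category C = 66-79 months.

66-79 months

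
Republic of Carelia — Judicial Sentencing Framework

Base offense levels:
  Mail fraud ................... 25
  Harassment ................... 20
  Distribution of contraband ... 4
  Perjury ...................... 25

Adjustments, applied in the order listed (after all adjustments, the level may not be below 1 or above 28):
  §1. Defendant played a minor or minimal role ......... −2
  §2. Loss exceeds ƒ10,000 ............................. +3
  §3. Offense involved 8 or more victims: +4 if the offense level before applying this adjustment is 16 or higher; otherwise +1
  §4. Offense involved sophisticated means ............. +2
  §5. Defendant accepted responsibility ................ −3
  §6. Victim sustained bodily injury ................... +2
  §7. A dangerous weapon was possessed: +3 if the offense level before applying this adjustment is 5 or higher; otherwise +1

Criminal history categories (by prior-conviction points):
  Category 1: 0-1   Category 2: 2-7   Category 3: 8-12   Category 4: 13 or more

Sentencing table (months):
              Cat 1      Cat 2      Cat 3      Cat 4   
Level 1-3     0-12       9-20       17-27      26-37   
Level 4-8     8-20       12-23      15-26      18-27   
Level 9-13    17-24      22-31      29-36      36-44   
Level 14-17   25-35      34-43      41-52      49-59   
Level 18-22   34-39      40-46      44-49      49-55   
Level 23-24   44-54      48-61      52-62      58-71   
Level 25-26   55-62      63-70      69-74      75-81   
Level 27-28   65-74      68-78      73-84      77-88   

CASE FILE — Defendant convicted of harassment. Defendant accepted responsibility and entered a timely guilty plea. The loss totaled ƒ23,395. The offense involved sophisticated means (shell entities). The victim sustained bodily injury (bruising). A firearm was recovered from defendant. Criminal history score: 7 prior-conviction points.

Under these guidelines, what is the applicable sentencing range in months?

68-78 months

Base offense level for harassment: 20.
§2 applies: 20 + 3 = 23.
§4 applies: 23 + 2 = 25.
§5 applies: 25 − 3 = 22.
§6 applies: 22 + 2 = 24.
§7 applies (level before this adjustment is 24 ≥ 5, so +3): 24 + 3 = 27.
Final offense level: 27.
Criminal history: 7 prior points → Category 2 (2-7).
Level 27 falls in the 27-28 band.
Grid: Level 27-28 × Category 2 = 68-78 months.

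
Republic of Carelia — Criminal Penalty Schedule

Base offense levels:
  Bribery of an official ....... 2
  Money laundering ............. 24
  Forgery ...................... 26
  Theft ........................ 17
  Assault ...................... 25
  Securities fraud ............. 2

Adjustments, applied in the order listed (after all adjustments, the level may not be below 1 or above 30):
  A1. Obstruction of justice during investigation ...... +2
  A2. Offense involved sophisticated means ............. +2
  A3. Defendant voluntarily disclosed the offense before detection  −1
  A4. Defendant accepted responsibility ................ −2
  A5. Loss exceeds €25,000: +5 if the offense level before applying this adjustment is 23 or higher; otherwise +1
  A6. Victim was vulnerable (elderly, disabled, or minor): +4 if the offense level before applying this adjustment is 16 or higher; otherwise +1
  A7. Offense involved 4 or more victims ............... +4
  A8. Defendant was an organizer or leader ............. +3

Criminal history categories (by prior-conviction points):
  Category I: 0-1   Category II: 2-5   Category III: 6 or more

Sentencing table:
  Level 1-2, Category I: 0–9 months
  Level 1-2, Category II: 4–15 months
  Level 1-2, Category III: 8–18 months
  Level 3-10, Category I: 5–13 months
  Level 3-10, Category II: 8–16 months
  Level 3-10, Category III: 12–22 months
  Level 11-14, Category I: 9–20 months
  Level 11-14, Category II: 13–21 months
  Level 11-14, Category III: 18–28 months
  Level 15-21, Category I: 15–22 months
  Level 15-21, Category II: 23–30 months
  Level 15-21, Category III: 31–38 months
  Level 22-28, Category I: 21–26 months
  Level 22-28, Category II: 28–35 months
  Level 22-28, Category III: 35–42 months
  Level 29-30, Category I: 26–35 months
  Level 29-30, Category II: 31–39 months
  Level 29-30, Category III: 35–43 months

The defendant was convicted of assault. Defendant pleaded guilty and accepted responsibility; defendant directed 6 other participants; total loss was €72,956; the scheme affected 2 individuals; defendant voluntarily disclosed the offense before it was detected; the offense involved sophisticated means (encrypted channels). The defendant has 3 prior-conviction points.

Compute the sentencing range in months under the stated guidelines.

31-39 months

Base offense level for assault: 25.
A2 applies: 25 + 2 = 27.
A3 applies: 27 − 1 = 26.
A4 applies: 26 − 2 = 24.
A5 applies (level before this adjustment is 24 ≥ 23, so +5): 24 + 5 = 29.
A7 does not apply.
A8 applies: 29 + 3 = 32.
Level 32 exceeds the maximum of 30; capped at 30.
Final offense level: 30.
Criminal history: 3 prior points → Category II (2-5).
Level 30 falls in the 29-30 band.
Grid: Level 29-30 × Category II = 31-39 months.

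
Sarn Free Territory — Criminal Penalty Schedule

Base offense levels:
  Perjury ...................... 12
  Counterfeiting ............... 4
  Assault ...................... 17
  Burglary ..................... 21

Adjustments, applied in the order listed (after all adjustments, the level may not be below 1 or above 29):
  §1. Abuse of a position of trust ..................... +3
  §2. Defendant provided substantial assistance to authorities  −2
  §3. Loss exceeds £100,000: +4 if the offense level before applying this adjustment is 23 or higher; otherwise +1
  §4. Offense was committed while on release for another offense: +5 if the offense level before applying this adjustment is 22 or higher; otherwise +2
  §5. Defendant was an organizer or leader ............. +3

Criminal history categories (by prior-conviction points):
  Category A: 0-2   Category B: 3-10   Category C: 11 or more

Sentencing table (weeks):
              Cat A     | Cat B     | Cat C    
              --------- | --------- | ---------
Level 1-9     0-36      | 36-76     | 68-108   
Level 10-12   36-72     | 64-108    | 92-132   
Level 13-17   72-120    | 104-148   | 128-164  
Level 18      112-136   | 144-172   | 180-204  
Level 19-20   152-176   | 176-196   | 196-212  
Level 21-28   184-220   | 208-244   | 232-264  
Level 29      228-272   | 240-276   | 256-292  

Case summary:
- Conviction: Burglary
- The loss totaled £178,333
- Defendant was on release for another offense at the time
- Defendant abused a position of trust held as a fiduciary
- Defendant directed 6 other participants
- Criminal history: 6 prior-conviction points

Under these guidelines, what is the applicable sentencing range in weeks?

240-276 weeks

Base offense level for burglary: 21.
§1 applies: 21 + 3 = 24.
§3 applies (level before this adjustment is 24 ≥ 23, so +4): 24 + 4 = 28.
§4 applies (level before this adjustment is 28 ≥ 22, so +5): 28 + 5 = 33.
§5 applies: 33 + 3 = 36.
Level 36 exceeds the maximum of 29; capped at 29.
Final offense level: 29.
Criminal history: 6 prior points → Category B (3-10).
Level 29 falls in the 29 band.
Grid: Level 29 × Category B = 240-276 weeks.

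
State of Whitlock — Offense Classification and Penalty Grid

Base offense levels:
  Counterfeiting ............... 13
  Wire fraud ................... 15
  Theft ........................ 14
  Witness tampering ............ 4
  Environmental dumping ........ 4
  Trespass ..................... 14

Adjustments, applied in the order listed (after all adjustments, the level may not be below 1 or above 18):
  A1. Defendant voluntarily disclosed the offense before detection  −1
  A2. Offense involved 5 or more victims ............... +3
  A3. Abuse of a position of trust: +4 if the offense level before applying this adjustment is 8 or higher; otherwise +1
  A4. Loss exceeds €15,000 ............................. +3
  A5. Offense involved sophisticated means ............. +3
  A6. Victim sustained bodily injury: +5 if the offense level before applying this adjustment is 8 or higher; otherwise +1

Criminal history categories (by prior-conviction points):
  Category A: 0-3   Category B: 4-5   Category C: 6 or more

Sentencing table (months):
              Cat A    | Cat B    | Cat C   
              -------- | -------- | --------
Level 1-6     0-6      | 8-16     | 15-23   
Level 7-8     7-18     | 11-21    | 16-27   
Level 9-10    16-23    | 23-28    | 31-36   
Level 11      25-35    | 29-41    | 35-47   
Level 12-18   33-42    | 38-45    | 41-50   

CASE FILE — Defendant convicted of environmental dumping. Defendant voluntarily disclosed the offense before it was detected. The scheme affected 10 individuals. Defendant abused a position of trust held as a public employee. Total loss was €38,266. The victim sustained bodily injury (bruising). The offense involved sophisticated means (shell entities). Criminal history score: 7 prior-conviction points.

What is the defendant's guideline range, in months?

41-50 months

Base offense level for environmental dumping: 4.
A1 applies: 4 − 1 = 3.
A2 applies: 3 + 3 = 6.
A3 applies (level before this adjustment is 6 < 8, so +1): 6 + 1 = 7.
A4 applies: 7 + 3 = 10.
A5 applies: 10 + 3 = 13.
A6 applies (level before this adjustment is 13 ≥ 8, so +5): 13 + 5 = 18.
Final offense level: 18.
Criminal history: 7 prior points → Category C (6+).
Level 18 falls in the 12-18 band.
Grid: Level 12-18 × Category C = 41-50 months.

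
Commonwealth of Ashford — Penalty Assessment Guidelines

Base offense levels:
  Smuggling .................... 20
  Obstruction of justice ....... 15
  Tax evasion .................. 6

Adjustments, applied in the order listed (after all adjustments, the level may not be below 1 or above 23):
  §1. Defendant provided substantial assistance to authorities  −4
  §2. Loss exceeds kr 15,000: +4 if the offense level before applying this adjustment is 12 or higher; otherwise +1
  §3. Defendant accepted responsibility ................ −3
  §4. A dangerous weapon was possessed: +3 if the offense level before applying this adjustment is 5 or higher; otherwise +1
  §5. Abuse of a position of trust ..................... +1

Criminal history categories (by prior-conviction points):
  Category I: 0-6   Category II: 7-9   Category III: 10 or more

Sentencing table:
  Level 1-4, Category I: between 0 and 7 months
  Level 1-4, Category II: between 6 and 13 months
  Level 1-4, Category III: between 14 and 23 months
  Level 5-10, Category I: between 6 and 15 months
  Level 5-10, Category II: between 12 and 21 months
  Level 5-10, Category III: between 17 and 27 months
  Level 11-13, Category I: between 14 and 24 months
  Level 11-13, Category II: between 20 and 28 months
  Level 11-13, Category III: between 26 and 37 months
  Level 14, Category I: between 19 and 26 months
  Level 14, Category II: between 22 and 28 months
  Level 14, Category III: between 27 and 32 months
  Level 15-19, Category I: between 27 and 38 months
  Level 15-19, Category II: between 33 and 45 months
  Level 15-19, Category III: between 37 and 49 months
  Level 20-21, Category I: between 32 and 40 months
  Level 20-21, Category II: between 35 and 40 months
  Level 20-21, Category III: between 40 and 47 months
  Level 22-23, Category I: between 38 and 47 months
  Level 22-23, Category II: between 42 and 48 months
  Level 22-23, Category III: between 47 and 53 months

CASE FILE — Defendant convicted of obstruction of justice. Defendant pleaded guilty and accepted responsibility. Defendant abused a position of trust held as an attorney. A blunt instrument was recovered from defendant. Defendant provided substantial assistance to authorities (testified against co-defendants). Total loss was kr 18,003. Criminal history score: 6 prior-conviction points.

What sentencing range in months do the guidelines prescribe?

Base offense level for obstruction of justice: 15.
§1 applies: 15 − 4 = 11.
§2 applies (level before this adjustment is 11 < 12, so +1): 11 + 1 = 12.
§3 applies: 12 − 3 = 9.
§4 applies (level before this adjustment is 9 ≥ 5, so +3): 9 + 3 = 12.
§5 applies: 12 + 1 = 13.
Final offense level: 13.
Criminal history: 6 prior points → Category I (0-6).
Level 13 falls in the 11-13 band.
Grid: Level 11-13 × Category I = 14-24 months.

14-24 months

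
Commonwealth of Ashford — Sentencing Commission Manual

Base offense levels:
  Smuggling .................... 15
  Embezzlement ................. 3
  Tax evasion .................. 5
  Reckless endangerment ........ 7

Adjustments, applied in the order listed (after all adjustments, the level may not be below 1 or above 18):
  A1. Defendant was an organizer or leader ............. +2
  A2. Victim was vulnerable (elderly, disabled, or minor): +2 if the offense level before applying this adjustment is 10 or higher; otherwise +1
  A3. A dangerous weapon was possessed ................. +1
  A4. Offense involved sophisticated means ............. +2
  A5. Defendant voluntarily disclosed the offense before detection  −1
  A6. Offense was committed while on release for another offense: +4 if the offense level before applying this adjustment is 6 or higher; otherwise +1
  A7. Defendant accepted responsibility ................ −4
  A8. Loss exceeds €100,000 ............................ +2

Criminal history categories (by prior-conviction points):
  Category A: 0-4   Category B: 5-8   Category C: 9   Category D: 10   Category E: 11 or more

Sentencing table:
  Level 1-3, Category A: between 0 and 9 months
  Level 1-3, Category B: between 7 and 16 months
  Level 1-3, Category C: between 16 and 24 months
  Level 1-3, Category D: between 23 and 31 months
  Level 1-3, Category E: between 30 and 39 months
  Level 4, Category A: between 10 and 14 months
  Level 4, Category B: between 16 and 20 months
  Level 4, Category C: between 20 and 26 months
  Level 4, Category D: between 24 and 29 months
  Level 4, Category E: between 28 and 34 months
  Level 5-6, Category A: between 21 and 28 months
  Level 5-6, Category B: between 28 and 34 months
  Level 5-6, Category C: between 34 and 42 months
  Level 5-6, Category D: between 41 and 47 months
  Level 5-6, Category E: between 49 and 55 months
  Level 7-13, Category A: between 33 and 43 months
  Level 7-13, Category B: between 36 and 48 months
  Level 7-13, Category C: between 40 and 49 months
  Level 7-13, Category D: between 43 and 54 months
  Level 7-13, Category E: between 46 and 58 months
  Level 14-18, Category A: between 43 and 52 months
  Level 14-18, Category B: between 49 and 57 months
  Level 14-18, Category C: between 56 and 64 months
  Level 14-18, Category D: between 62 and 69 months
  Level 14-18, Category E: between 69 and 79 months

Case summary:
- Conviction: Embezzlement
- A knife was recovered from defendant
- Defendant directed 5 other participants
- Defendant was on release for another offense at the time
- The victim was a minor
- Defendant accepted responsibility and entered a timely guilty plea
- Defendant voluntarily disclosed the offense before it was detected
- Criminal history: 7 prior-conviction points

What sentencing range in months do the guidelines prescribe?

28-34 months

Base offense level for embezzlement: 3.
A1 applies: 3 + 2 = 5.
A2 applies (level before this adjustment is 5 < 10, so +1): 5 + 1 = 6.
A3 applies: 6 + 1 = 7.
A4 does not apply.
A5 applies: 7 − 1 = 6.
A6 applies (level before this adjustment is 6 ≥ 6, so +4): 6 + 4 = 10.
A7 applies: 10 − 4 = 6.
A8 does not apply.
Final offense level: 6.
Criminal history: 7 prior points → Category B (5-8).
Level 6 falls in the 5-6 band.
Grid: Level 5-6 × Category B = 28-34 months.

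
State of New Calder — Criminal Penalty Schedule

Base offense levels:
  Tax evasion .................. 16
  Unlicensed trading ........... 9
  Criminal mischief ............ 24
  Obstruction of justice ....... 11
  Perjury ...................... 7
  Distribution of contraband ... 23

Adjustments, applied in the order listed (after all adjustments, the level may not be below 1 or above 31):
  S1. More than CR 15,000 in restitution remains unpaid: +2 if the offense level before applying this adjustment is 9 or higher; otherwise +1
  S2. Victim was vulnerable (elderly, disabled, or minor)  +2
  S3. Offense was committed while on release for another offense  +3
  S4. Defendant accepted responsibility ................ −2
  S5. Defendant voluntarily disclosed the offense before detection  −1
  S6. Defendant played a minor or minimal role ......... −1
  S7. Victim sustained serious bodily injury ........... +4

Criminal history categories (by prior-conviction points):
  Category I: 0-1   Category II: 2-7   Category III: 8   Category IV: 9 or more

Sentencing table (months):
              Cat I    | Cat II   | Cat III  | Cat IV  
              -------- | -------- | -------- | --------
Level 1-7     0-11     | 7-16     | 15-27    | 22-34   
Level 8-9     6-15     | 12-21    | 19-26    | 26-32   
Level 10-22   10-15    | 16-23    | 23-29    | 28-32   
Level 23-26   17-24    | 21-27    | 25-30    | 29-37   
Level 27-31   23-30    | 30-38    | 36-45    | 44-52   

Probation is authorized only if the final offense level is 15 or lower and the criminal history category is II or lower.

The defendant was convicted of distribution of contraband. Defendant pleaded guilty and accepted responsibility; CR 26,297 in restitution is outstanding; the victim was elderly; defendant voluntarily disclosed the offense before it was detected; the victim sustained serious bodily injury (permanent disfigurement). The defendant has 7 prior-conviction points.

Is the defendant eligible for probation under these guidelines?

Base offense level for distribution of contraband: 23.
S1 applies (level before this adjustment is 23 ≥ 9, so +2): 23 + 2 = 25.
S2 applies: 25 + 2 = 27.
S3 does not apply.
S4 applies: 27 − 2 = 25.
S5 applies: 25 − 1 = 24.
S6 does not apply.
S7 applies: 24 + 4 = 28.
Final offense level: 28.
Criminal history: 7 prior points → Category II (2-7).
Level 28 falls in the 27-31 band.
Grid: Level 27-31 × Category II = 30-38 months.
Probation check: level 28 > 15 and category II ≤ II → not eligible.

No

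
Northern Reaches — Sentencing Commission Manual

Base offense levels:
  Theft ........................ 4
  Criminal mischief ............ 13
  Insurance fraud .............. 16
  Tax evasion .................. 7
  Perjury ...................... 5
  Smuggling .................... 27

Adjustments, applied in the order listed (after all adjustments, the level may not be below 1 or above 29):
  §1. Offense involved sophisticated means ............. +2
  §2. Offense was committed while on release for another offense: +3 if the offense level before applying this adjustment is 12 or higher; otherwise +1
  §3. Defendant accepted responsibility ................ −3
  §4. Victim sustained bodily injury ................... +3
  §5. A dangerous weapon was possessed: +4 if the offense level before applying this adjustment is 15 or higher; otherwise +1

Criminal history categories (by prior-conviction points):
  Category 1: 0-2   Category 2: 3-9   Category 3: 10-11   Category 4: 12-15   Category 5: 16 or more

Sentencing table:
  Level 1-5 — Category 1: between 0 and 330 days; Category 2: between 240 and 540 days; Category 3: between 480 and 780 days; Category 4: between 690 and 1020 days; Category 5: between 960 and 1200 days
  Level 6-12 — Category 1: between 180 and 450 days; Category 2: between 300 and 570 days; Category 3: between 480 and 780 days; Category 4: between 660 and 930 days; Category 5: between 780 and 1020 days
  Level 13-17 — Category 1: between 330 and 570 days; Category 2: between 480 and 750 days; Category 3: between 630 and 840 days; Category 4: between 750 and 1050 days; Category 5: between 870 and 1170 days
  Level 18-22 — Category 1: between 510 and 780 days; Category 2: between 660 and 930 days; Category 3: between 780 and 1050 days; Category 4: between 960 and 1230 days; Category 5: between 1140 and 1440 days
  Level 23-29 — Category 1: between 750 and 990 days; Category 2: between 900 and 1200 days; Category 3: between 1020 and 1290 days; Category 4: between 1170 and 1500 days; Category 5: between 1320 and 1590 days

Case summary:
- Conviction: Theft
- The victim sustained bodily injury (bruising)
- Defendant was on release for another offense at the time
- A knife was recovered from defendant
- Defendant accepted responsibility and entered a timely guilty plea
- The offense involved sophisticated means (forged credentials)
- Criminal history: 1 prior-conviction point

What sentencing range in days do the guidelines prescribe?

Base offense level for theft: 4.
§1 applies: 4 + 2 = 6.
§2 applies (level before this adjustment is 6 < 12, so +1): 6 + 1 = 7.
§3 applies: 7 − 3 = 4.
§4 applies: 4 + 3 = 7.
§5 applies (level before this adjustment is 7 < 15, so +1): 7 + 1 = 8.
Final offense level: 8.
Criminal history: 1 prior point → Category 1 (0-2).
Level 8 falls in the 6-12 band.
Grid: Level 6-12 × Category 1 = 180-450 days.

180-450 days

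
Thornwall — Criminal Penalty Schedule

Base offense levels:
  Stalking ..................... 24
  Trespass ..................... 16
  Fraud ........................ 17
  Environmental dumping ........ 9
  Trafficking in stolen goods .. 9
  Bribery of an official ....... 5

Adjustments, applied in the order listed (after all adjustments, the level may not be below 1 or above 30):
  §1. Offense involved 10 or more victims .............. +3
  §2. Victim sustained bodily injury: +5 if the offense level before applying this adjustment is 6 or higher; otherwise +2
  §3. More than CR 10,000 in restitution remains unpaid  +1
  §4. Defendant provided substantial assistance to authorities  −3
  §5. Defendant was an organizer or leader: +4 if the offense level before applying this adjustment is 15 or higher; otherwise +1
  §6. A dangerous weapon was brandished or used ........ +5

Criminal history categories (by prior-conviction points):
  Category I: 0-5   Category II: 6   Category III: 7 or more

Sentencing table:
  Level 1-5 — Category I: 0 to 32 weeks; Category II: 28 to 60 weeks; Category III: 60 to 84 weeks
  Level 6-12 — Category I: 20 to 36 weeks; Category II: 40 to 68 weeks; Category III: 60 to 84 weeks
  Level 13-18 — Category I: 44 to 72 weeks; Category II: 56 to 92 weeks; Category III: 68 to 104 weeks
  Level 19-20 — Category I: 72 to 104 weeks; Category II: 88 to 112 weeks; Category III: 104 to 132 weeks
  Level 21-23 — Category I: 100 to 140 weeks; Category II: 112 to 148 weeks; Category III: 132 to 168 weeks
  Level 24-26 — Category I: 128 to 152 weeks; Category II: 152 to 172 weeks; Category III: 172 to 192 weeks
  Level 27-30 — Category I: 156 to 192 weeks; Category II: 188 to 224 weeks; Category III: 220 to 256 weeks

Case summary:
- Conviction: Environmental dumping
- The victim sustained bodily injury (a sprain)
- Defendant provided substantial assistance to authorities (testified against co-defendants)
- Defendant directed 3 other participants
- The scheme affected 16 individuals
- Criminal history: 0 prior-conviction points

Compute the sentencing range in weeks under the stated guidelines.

44-72 weeks

Base offense level for environmental dumping: 9.
§1 applies: 9 + 3 = 12.
§2 applies (level before this adjustment is 12 ≥ 6, so +5): 12 + 5 = 17.
§3 does not apply.
§4 applies: 17 − 3 = 14.
§5 applies (level before this adjustment is 14 < 15, so +1): 14 + 1 = 15.
§6 does not apply.
Final offense level: 15.
Criminal history: 0 prior points → Category I (0-5).
Level 15 falls in the 13-18 band.
Grid: Level 13-18 × Category I = 44-72 weeks.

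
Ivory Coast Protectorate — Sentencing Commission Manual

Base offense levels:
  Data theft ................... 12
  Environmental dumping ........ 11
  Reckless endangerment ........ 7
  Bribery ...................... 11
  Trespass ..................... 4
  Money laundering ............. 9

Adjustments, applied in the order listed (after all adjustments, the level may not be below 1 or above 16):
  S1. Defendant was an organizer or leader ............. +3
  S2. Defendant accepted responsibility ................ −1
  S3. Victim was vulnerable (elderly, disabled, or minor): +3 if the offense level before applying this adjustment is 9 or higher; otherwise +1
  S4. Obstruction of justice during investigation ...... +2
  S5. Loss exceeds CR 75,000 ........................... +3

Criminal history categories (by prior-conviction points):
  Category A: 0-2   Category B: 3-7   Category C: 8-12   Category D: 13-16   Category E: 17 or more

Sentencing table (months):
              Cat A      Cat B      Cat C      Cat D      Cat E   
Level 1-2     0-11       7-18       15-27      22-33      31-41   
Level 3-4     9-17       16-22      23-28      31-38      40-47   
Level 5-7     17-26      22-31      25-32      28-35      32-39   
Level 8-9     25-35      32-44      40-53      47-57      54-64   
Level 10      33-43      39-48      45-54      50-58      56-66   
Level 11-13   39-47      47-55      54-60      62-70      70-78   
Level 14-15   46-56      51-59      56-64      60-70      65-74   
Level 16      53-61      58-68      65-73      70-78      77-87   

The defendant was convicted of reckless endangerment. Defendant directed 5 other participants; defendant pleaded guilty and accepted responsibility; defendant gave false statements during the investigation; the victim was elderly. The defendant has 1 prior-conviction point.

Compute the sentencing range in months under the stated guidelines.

Base offense level for reckless endangerment: 7.
S1 applies: 7 + 3 = 10.
S2 applies: 10 − 1 = 9.
S3 applies (level before this adjustment is 9 ≥ 9, so +3): 9 + 3 = 12.
S4 applies: 12 + 2 = 14.
Final offense level: 14.
Criminal history: 1 prior point → Category A (0-2).
Level 14 falls in the 14-15 band.
Grid: Level 14-15 × Category A = 46-56 months.

46-56 months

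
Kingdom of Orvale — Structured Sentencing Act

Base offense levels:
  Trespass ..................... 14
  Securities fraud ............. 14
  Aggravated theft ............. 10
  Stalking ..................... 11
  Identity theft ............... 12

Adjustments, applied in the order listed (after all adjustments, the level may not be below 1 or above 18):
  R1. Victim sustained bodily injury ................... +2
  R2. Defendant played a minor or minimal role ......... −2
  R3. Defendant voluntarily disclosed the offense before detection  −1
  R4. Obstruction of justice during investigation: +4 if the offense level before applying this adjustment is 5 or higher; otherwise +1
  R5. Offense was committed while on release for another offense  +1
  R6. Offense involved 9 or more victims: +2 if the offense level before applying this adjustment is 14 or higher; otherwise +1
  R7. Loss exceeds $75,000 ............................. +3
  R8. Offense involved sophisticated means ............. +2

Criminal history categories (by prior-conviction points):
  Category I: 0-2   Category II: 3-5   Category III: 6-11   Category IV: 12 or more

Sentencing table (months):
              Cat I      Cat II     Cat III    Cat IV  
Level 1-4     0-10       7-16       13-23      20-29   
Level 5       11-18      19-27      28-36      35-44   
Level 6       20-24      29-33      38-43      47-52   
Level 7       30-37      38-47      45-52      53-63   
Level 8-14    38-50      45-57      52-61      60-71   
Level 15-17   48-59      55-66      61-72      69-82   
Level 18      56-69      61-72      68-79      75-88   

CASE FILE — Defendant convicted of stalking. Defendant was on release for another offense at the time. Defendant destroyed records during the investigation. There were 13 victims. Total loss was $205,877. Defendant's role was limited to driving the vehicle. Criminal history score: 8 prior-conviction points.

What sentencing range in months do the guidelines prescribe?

68-79 months

Base offense level for stalking: 11.
R2 applies: 11 − 2 = 9.
R3 does not apply.
R4 applies (level before this adjustment is 9 ≥ 5, so +4): 9 + 4 = 13.
R5 applies: 13 + 1 = 14.
R6 applies (level before this adjustment is 14 ≥ 14, so +2): 14 + 2 = 16.
R7 applies: 16 + 3 = 19.
R8 does not apply.
Level 19 exceeds the maximum of 18; capped at 18.
Final offense level: 18.
Criminal history: 8 prior points → Category III (6-11).
Level 18 falls in the 18 band.
Grid: Level 18 × Category III = 68-79 months.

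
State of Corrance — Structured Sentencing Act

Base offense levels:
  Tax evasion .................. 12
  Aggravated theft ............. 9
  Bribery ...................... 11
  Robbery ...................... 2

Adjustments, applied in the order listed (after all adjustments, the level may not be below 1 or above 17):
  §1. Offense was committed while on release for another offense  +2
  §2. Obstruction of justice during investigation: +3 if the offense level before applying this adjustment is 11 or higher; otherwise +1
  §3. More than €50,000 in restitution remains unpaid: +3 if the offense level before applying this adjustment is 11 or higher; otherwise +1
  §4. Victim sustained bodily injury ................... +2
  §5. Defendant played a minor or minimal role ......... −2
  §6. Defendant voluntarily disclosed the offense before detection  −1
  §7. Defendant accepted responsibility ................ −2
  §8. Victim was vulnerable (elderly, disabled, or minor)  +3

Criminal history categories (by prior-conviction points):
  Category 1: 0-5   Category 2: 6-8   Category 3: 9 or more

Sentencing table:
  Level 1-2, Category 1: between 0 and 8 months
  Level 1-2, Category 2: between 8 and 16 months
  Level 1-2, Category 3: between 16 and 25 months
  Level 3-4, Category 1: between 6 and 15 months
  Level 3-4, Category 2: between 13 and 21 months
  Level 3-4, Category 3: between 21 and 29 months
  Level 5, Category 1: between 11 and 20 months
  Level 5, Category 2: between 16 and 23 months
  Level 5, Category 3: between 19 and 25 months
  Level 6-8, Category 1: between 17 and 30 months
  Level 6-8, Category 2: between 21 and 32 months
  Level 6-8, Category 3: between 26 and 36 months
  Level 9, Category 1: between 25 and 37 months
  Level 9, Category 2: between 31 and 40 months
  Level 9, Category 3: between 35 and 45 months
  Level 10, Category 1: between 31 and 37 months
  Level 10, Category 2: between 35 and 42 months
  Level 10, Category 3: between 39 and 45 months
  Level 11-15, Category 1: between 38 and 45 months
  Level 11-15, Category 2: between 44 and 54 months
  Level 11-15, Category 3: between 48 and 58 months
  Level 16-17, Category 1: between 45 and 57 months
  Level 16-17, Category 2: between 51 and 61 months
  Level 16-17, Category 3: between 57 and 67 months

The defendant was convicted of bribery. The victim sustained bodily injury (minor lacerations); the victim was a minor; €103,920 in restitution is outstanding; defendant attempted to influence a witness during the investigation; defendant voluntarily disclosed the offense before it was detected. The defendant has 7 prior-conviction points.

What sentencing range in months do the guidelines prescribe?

51-61 months

Base offense level for bribery: 11.
§2 applies (level before this adjustment is 11 ≥ 11, so +3): 11 + 3 = 14.
§3 applies (level before this adjustment is 14 ≥ 11, so +3): 14 + 3 = 17.
§4 applies: 17 + 2 = 19.
§5 does not apply.
§6 applies: 19 − 1 = 18.
§8 applies: 18 + 3 = 21.
Level 21 exceeds the maximum of 17; capped at 17.
Final offense level: 17.
Criminal history: 7 prior points → Category 2 (6-8).
Level 17 falls in the 16-17 band.
Grid: Level 16-17 × Category 2 = 51-61 months.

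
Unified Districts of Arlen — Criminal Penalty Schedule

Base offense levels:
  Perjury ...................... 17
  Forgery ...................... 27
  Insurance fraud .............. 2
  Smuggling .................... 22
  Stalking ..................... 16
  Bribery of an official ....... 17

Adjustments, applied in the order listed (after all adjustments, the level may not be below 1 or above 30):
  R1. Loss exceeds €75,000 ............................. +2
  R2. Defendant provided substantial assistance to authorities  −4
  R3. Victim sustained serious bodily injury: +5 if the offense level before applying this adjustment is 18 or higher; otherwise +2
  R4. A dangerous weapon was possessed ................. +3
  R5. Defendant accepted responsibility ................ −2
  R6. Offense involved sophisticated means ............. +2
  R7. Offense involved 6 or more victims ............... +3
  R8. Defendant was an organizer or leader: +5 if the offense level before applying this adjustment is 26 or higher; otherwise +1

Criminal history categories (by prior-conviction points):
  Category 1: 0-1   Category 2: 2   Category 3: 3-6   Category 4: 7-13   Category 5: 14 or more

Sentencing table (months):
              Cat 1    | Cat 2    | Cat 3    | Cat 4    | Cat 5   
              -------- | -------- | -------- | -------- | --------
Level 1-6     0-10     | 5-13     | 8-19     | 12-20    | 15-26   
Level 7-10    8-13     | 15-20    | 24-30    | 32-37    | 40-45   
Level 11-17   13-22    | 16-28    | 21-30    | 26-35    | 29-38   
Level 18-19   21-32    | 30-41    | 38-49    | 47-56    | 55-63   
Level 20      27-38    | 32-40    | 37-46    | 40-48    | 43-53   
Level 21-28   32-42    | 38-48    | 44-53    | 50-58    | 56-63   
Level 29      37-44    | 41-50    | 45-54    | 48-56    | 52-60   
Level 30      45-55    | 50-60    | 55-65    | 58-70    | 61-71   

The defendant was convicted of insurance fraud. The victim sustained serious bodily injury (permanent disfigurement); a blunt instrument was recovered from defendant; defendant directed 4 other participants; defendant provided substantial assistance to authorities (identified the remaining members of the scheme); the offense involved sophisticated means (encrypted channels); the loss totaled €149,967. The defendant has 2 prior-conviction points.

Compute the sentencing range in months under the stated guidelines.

Base offense level for insurance fraud: 2.
R1 applies: 2 + 2 = 4.
R2 applies: 4 − 4 = 0.
R3 applies (level before this adjustment is 0 < 18, so +2): 0 + 2 = 2.
R4 applies: 2 + 3 = 5.
R5 does not apply.
R6 applies: 5 + 2 = 7.
R8 applies (level before this adjustment is 7 < 26, so +1): 7 + 1 = 8.
Final offense level: 8.
Criminal history: 2 prior points → Category 2 (2).
Level 8 falls in the 7-10 band.
Grid: Level 7-10 × Category 2 = 15-20 months.

15-20 months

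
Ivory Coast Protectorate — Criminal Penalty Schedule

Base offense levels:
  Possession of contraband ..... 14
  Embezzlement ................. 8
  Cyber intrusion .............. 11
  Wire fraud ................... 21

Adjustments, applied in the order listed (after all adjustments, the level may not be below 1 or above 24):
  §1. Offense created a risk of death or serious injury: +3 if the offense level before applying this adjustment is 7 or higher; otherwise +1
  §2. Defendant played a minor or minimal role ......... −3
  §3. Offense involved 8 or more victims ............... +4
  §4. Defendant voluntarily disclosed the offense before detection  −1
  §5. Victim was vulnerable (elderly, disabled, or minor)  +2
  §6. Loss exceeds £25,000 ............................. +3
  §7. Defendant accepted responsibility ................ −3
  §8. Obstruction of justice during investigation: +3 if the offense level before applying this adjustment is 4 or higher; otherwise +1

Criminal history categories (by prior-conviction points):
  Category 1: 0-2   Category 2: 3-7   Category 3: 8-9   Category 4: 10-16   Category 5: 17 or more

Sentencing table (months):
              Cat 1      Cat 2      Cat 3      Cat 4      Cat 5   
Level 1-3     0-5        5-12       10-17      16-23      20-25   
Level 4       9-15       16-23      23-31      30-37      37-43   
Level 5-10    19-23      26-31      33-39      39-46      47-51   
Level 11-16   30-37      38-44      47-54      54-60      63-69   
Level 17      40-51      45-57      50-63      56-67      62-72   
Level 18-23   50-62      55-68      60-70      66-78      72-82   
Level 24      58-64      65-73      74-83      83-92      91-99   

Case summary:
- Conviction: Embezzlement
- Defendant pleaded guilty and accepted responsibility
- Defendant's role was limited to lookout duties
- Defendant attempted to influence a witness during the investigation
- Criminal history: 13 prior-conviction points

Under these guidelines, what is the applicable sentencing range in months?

16-23 months

Base offense level for embezzlement: 8.
§1 does not apply.
§2 applies: 8 − 3 = 5.
§3 does not apply.
§5 does not apply.
§7 applies: 5 − 3 = 2.
§8 applies (level before this adjustment is 2 < 4, so +1): 2 + 1 = 3.
Final offense level: 3.
Criminal history: 13 prior points → Category 4 (10-16).
Level 3 falls in the 1-3 band.
Grid: Level 1-3 × Category 4 = 16-23 months.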